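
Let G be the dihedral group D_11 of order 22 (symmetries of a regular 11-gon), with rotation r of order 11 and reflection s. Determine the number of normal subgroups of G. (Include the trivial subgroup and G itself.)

3

G has 14 subgroups. Checking conjugation-invariance by order — order 1: 1/1 normal; order 2: 0/11 normal; order 11: 1/1 normal; order 22: 1/1 normal.
Total normal subgroups: 3.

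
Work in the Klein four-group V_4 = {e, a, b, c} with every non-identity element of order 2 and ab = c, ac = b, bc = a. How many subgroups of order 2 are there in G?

|G| = 4 and 2 | 4, so subgroups of order 2 are possible by Lagrange.
The subgroups of order 2 are: {e, a}; {e, b}; {e, c}.
So G has 3 subgroups of order 2.

3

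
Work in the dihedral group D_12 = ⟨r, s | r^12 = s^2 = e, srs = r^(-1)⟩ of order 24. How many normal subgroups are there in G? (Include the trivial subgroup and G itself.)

9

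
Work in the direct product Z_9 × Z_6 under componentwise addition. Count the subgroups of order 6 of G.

|G| = 54 and 6 | 54, so subgroups of order 6 are possible by Lagrange.
The subgroups of order 6 are: {(0,0), (0,1), (0,2), (0,3), (0,4), (0,5)}; {(0,0), (0,3), (3,0), (3,3), (6,0), (6,3)}; {(0,0), (0,3), (3,1), (3,4), (6,2), (6,5)}; {(0,0), (0,3), (3,2), (3,5), (6,1), (6,4)}.
So G has 4 subgroups of order 6.

4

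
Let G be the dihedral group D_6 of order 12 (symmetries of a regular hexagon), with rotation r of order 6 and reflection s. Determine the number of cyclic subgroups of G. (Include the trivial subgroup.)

Each element a generates a cyclic subgroup ⟨a⟩; distinct elements may generate the same one (a cyclic group of order d has φ(d) generators).
Cyclic subgroups by order — order 1: 1; order 2: 7; order 3: 1; order 6: 1.
Total: 10.

10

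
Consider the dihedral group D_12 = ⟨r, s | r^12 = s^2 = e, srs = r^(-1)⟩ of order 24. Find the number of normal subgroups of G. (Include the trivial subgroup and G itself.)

G has 34 subgroups. Checking conjugation-invariance by order — order 1: 1/1 normal; order 2: 1/13 normal; order 3: 1/1 normal; order 4: 1/7 normal; order 6: 1/5 normal; order 8: 0/3 normal; order 12: 3/3 normal; order 24: 1/1 normal.
Total normal subgroups: 9.

9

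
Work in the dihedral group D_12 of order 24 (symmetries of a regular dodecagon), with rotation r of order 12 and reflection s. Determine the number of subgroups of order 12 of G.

3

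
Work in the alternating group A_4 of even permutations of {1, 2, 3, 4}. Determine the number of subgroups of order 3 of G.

|G| = 12 and 3 | 12, so subgroups of order 3 are possible by Lagrange.
The subgroups of order 3 are: {e, (1 2 3), (1 3 2)}; {e, (1 2 4), (1 4 2)}; {e, (1 3 4), (1 4 3)}; {e, (2 3 4), (2 4 3)}.
So G has 4 subgroups of order 3.

4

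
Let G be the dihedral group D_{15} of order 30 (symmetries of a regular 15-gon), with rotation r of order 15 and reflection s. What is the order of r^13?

Computing powers of r^13: the smallest k with (r^13)^k = e is k = 15.

15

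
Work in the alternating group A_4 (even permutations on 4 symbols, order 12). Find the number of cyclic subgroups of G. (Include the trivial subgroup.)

Each element a generates a cyclic subgroup ⟨a⟩; distinct elements may generate the same one (a cyclic group of order d has φ(d) generators).
Cyclic subgroups by order — order 1: 1; order 2: 3; order 3: 4.
Total: 8.

8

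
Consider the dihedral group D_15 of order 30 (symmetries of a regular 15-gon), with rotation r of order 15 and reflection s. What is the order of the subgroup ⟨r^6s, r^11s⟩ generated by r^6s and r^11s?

6

|⟨r^6s⟩| = 2 and |⟨r^11s⟩| = 2, so |H| is a multiple of lcm(2, 2) = 2 and divides |G| = 30.
Closing under the operation: H = {e, r^5, r^10, rs, r^6s, r^11s}, so |H| = 6.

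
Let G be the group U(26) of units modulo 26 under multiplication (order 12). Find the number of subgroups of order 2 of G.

|G| = 12 and 2 | 12, so subgroups of order 2 are possible by Lagrange.
The subgroups of order 2 are: {1, 25}.
So G has 1 subgroup of order 2.

1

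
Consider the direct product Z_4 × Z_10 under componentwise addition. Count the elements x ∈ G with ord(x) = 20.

16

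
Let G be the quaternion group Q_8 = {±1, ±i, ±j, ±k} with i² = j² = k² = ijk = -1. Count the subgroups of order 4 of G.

3

|G| = 8 and 4 | 8, so subgroups of order 4 are possible by Lagrange.
The subgroups of order 4 are: {1, -1, i, -i}; {1, -1, j, -j}; {1, -1, k, -k}.
So G has 3 subgroups of order 4.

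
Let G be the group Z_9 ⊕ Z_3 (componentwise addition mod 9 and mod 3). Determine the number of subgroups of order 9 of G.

|G| = 27 and 9 | 27, so subgroups of order 9 are possible by Lagrange.
The subgroups of order 9 are: {(0,0), (0,1), (0,2), (3,0), (3,1), (3,2), (6,0), (6,1), (6,2)}; {(0,0), (1,0), (2,0), (3,0), (4,0), (5,0), (6,0), (7,0), (8,0)}; {(0,0), (1,1), (2,2), (3,0), (4,1), (5,2), (6,0), (7,1), (8,2)}; {(0,0), (1,2), (2,1), (3,0), (4,2), (5,1), (6,0), (7,2), (8,1)}.
So G has 4 subgroups of order 9.

4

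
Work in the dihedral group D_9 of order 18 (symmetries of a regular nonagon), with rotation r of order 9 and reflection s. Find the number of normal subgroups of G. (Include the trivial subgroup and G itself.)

4

G has 16 subgroups. Checking conjugation-invariance by order — order 1: 1/1 normal; order 2: 0/9 normal; order 3: 1/1 normal; order 6: 0/3 normal; order 9: 1/1 normal; order 18: 1/1 normal.
Total normal subgroups: 4.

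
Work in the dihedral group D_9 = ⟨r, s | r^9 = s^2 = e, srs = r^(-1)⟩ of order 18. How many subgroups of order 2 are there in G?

|G| = 18 and 2 | 18, so subgroups of order 2 are possible by Lagrange.
The subgroups of order 2 are: {e, r^2s}; {e, r^3s}; {e, r^4s}; {e, r^5s}; … (9 in all).
So G has 9 subgroups of order 2.

9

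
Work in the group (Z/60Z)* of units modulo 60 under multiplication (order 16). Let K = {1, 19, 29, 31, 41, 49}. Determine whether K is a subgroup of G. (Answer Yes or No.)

No

|K| = 6 does not divide |G| = 16, so by Lagrange K is not a subgroup.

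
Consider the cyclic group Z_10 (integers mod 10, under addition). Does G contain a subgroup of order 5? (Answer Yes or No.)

5 | 10. A subgroup of order 5 is {0, 2, 4, 6, 8}.

Yes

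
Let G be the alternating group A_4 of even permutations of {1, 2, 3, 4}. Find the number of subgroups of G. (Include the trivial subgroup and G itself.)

10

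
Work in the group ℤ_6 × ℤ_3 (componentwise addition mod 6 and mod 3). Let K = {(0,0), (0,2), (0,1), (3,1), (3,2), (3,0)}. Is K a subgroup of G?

|K| = 6 divides |G| = 18, consistent with Lagrange.
K contains the identity, every element's inverse is in K, and K is closed under +: it is a subgroup.
In fact K = ⟨(3,1)⟩.

Yes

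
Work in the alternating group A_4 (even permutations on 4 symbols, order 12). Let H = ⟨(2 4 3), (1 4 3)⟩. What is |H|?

12

|⟨(2 4 3)⟩| = 3 and |⟨(1 4 3)⟩| = 3, so |H| is a multiple of lcm(3, 3) = 3 and divides |G| = 12.
Closing {(2 4 3), (1 4 3)} under the group operation gives all of G, so |H| = 12.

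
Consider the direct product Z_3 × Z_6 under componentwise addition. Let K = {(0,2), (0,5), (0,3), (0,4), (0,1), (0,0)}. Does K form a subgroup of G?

Yes

|K| = 6 divides |G| = 18, consistent with Lagrange.
K contains the identity, every element's inverse is in K, and K is closed under +: it is a subgroup.
In fact K = ⟨(0,1)⟩.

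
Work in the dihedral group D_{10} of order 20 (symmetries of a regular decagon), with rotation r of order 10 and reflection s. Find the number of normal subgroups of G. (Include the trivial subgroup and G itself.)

G has 22 subgroups. Checking conjugation-invariance by order — order 1: 1/1 normal; order 2: 1/11 normal; order 4: 0/5 normal; order 5: 1/1 normal; order 10: 3/3 normal; order 20: 1/1 normal.
Total normal subgroups: 7.

7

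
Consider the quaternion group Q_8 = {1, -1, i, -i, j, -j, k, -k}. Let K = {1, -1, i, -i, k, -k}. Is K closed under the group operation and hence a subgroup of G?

|K| = 6 does not divide |G| = 8, so by Lagrange K is not a subgroup.

No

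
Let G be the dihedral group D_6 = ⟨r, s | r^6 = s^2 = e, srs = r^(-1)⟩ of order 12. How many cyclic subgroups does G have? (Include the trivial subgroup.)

A cyclic subgroup of order d is generated by each of its φ(d) elements of order d, so the cyclic subgroups of order d number (#elements of order d)/φ(d).
Cyclic subgroups by order — order 1: 1; order 2: 7; order 3: 1; order 6: 1.
Total: 10.

10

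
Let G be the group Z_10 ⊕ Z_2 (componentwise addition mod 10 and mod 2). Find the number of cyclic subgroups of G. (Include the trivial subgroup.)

8

Group the elements of G by the cyclic subgroup they generate; each cyclic subgroup of order d accounts for φ(d) elements.
Cyclic subgroups by order — order 1: 1; order 2: 3; order 5: 1; order 10: 3.
Total: 8.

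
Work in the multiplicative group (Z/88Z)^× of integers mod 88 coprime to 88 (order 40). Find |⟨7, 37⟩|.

|⟨7⟩| = 10 and |⟨37⟩| = 10, so |H| is a multiple of lcm(10, 10) = 10 and divides |G| = 40.
Closing under the operation: H = {1, 5, 7, 9, 19, 25, 35, 37, 39, 43, 45, 49, 51, 53, 63, 69, 79, 81, 83, 87}, so |H| = 20.

20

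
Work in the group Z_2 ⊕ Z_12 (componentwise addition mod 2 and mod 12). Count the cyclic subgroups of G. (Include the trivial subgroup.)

12

Each element a generates a cyclic subgroup ⟨a⟩; distinct elements may generate the same one (a cyclic group of order d has φ(d) generators).
Cyclic subgroups by order — order 1: 1; order 2: 3; order 3: 1; order 4: 2; order 6: 3; order 12: 2.
Total: 12.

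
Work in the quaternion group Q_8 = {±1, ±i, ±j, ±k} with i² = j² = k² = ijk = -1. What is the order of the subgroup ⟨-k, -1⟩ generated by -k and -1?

|⟨-k⟩| = 4 and |⟨-1⟩| = 2, so |H| is a multiple of lcm(4, 2) = 4 and divides |G| = 8.
Closing under the operation: H = {1, -1, k, -k}, so |H| = 4.

4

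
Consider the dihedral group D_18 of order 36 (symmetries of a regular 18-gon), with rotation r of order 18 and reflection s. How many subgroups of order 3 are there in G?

1

|G| = 36 and 3 | 36, so subgroups of order 3 are possible by Lagrange.
The subgroups of order 3 are: {e, r^6, r^12}.
So G has 1 subgroup of order 3.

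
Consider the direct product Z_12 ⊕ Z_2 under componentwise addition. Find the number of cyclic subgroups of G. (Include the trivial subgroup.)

12

Each element a generates a cyclic subgroup ⟨a⟩; distinct elements may generate the same one (a cyclic group of order d has φ(d) generators).
Cyclic subgroups by order — order 1: 1; order 2: 3; order 3: 1; order 4: 2; order 6: 3; order 12: 2.
Total: 12.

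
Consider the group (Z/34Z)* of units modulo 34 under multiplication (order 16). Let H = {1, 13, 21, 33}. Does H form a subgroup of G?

Yes

|H| = 4 divides |G| = 16, consistent with Lagrange.
H contains the identity, every element's inverse is in H, and H is closed under ·: it is a subgroup.
In fact H = ⟨21⟩.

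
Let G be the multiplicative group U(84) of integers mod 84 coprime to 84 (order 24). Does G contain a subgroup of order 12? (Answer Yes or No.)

12 | 24. A subgroup of order 12 is {1, 11, 13, 23, 25, 37, 47, 59, 61, 71, 73, 83}.

Yes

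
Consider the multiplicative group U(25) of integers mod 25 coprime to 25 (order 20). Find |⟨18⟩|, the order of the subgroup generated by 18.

4

Compute successive powers of 18 mod 25: 18, 24, 7, 1; 18^4 ≡ 1 (mod 25).
So |⟨18⟩| = 4.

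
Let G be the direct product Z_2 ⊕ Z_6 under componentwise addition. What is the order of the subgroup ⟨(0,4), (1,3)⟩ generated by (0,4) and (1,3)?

6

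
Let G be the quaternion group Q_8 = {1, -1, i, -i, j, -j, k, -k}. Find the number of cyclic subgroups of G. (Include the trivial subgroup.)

A cyclic subgroup of order d is generated by each of its φ(d) elements of order d, so the cyclic subgroups of order d number (#elements of order d)/φ(d).
Cyclic subgroups by order — order 1: 1; order 2: 1; order 4: 3.
Total: 5.

5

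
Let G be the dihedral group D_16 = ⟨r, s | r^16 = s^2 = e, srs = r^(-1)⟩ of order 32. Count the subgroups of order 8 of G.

|G| = 32 and 8 | 32, so subgroups of order 8 are possible by Lagrange.
The subgroups of order 8 are: {e, r^2, r^4, r^6, r^8, r^10, r^12, r^14}; {e, r^4, r^8, r^12, r^2s, r^6s, r^10s, r^14s}; {e, r^4, r^8, r^12, r^3s, r^7s, r^11s, r^15s}; {e, r^4, r^8, r^12, s, r^4s, r^8s, r^12s}; … (5 in all).
So G has 5 subgroups of order 8.

5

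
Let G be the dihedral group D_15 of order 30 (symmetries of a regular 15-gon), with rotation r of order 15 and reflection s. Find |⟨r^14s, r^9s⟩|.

6

|⟨r^14s⟩| = 2 and |⟨r^9s⟩| = 2, so |H| is a multiple of lcm(2, 2) = 2 and divides |G| = 30.
Closing under the operation: H = {e, r^5, r^10, r^4s, r^9s, r^14s}, so |H| = 6.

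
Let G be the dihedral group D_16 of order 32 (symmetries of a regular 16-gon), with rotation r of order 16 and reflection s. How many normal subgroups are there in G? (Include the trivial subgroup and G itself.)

G has 36 subgroups. Checking conjugation-invariance by order — order 1: 1/1 normal; order 2: 1/17 normal; order 4: 1/9 normal; order 8: 1/5 normal; order 16: 3/3 normal; order 32: 1/1 normal.
Total normal subgroups: 8.

8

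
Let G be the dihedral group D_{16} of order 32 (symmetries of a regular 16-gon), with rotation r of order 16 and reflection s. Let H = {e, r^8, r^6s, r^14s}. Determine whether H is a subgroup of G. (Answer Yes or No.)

Yes

|H| = 4 divides |G| = 32, consistent with Lagrange.
H contains the identity, every element's inverse is in H, and H is closed under ·: it is a subgroup.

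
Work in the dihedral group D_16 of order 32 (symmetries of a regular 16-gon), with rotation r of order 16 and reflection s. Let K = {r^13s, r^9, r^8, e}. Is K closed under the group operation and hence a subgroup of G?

No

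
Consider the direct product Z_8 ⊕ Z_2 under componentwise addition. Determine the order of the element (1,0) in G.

8

The order of (1,0) in Z_8 × Z_2 is lcm(ord(1) in Z_8, ord(0) in Z_2).
ord(1) = 8 and ord(0) = 1, so |⟨(1,0)⟩| = lcm(8, 1) = 8.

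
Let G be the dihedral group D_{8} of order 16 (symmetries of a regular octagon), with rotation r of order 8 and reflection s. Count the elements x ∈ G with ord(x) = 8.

4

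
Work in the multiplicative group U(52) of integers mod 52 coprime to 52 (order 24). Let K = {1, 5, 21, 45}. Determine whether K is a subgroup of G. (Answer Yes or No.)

No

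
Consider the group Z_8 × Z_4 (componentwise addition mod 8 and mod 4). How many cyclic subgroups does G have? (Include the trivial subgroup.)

Each element a generates a cyclic subgroup ⟨a⟩; distinct elements may generate the same one (a cyclic group of order d has φ(d) generators).
Cyclic subgroups by order — order 1: 1; order 2: 3; order 4: 6; order 8: 4.
Total: 14.

14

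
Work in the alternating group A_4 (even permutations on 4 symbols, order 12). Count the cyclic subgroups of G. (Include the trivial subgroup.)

8

A cyclic subgroup of order d is generated by each of its φ(d) elements of order d, so the cyclic subgroups of order d number (#elements of order d)/φ(d).
Cyclic subgroups by order — order 1: 1; order 2: 3; order 3: 4.
Total: 8.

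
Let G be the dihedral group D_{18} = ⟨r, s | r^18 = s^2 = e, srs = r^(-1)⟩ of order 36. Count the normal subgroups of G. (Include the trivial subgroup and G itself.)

G has 45 subgroups. Checking conjugation-invariance by order — order 1: 1/1 normal; order 2: 1/19 normal; order 3: 1/1 normal; order 4: 0/9 normal; order 6: 1/7 normal; order 9: 1/1 normal; order 12: 0/3 normal; order 18: 3/3 normal; order 36: 1/1 normal.
Total normal subgroups: 9.

9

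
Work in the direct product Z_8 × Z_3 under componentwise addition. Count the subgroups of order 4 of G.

1

|G| = 24 and 4 | 24, so subgroups of order 4 are possible by Lagrange.
The subgroups of order 4 are: {(0,0), (2,0), (4,0), (6,0)}.
So G has 1 subgroup of order 4.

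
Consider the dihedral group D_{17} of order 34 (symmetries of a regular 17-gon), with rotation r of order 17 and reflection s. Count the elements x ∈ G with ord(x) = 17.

Enumerating element orders in G gives 16 elements of order 17.

16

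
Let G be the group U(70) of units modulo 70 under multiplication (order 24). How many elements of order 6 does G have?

6

The elements of order 6 are: 9, 19, 31, 39, 59, 61.
That's 6.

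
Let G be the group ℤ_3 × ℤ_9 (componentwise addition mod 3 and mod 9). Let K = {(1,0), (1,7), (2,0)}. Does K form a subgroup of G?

No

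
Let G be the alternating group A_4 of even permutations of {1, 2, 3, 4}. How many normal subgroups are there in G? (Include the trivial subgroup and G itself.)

3

G has 10 subgroups. Checking conjugation-invariance by order — order 1: 1/1 normal; order 2: 0/3 normal; order 3: 0/4 normal; order 4: 1/1 normal; order 12: 1/1 normal.
Total normal subgroups: 3.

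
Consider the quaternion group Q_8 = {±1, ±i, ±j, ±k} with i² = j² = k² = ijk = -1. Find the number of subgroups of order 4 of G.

3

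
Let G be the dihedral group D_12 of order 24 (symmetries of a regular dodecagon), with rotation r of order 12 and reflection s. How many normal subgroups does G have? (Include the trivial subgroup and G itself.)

9

G has 34 subgroups. Checking conjugation-invariance by order — order 1: 1/1 normal; order 2: 1/13 normal; order 3: 1/1 normal; order 4: 1/7 normal; order 6: 1/5 normal; order 8: 0/3 normal; order 12: 3/3 normal; order 24: 1/1 normal.
Total normal subgroups: 9.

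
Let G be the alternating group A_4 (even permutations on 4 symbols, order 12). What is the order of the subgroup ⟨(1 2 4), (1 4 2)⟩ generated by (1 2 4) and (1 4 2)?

|⟨(1 2 4)⟩| = 3 and |⟨(1 4 2)⟩| = 3, so |H| is a multiple of lcm(3, 3) = 3 and divides |G| = 12.
Closing under the operation: H = {e, (1 2 4), (1 4 2)}, so |H| = 3.

3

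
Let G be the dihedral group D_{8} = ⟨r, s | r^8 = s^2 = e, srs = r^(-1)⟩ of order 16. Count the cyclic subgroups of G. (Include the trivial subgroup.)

12

A cyclic subgroup of order d is generated by each of its φ(d) elements of order d, so the cyclic subgroups of order d number (#elements of order d)/φ(d).
Cyclic subgroups by order — order 1: 1; order 2: 9; order 4: 1; order 8: 1.
Total: 12.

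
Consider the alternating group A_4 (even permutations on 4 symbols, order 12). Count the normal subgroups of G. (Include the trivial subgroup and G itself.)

G has 10 subgroups. Checking conjugation-invariance by order — order 1: 1/1 normal; order 2: 0/3 normal; order 3: 0/4 normal; order 4: 1/1 normal; order 12: 1/1 normal.
Total normal subgroups: 3.

3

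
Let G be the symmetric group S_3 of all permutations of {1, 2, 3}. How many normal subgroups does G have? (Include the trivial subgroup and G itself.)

3

G has 6 subgroups. Checking conjugation-invariance by order — order 1: 1/1 normal; order 2: 0/3 normal; order 3: 1/1 normal; order 6: 1/1 normal.
Total normal subgroups: 3.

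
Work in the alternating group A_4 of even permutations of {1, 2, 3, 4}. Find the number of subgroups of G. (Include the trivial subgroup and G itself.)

10

|G| = 12, so by Lagrange every subgroup order divides 12. Divisors: 1, 2, 3, 4, 6, 12.
Subgroups by order — order 1: 1; order 2: 3; order 3: 4; order 4: 1; order 6: 0; order 12: 1.
Total: 1 + 3 + 4 + 1 + 0 + 1 = 10.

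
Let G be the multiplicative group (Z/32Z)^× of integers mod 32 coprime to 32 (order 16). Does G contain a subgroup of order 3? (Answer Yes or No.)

3 does not divide |G| = 16, so by Lagrange no subgroup of order 3 exists.

No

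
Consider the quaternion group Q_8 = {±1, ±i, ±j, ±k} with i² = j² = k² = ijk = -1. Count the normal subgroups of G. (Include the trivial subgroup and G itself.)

6

G has 6 subgroups. Checking conjugation-invariance by order — order 1: 1/1 normal; order 2: 1/1 normal; order 4: 3/3 normal; order 8: 1/1 normal.
Total normal subgroups: 6.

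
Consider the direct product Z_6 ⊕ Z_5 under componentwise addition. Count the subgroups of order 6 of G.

|G| = 30 and 6 | 30, so subgroups of order 6 are possible by Lagrange.
The subgroups of order 6 are: {(0,0), (1,0), (2,0), (3,0), (4,0), (5,0)}.
So G has 1 subgroup of order 6.

1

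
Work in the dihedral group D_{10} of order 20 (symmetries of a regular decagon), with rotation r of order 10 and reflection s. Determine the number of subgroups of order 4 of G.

|G| = 20 and 4 | 20, so subgroups of order 4 are possible by Lagrange.
The subgroups of order 4 are: {e, r^5, r^2s, r^7s}; {e, r^5, r^3s, r^8s}; {e, r^5, r^4s, r^9s}; {e, r^5, s, r^5s}; … (5 in all).
So G has 5 subgroups of order 4.

5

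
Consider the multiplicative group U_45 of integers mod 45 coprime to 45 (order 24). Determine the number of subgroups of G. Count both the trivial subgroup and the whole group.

|G| = 24, so by Lagrange every subgroup order divides 24. Divisors: 1, 2, 3, 4, 6, 8, 12, 24.
Subgroups by order — order 1: 1; order 2: 3; order 3: 1; order 4: 3; order 6: 3; order 8: 1; order 12: 3; order 24: 1.
Total: 1 + 3 + 1 + 3 + 3 + 1 + 3 + 1 = 16.

16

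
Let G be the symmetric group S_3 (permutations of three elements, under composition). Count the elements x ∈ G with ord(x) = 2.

3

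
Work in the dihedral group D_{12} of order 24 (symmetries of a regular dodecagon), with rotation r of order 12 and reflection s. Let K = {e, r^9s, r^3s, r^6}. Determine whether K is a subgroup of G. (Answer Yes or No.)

|K| = 4 divides |G| = 24, consistent with Lagrange.
K contains the identity, every element's inverse is in K, and K is closed under ·: it is a subgroup.

Yes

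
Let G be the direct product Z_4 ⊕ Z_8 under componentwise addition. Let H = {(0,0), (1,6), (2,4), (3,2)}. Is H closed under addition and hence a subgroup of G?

Yes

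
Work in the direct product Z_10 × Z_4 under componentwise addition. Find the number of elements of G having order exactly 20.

An element (a,b) has order lcm(ord(a), ord(b)); count pairs with lcm equal to 20.
Enumerating gives 16 such elements.

16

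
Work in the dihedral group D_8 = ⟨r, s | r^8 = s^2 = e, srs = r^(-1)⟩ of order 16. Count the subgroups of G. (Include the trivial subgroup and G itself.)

|G| = 16, so by Lagrange every subgroup order divides 16. Divisors: 1, 2, 4, 8, 16.
Subgroups by order — order 1: 1; order 2: 9; order 4: 5; order 8: 3; order 16: 1.
Total: 1 + 9 + 5 + 3 + 1 = 19.

19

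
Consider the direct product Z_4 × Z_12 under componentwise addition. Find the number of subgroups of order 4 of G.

|G| = 48 and 4 | 48, so subgroups of order 4 are possible by Lagrange.
The subgroups of order 4 are: {(0,0), (0,3), (0,6), (0,9)}; {(0,0), (0,6), (2,0), (2,6)}; {(0,0), (0,6), (2,3), (2,9)}; {(0,0), (1,0), (2,0), (3,0)}; … (7 in all).
So G has 7 subgroups of order 4.

7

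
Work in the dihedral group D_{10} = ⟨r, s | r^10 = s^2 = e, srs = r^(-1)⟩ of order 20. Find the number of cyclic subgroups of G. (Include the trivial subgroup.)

Each element a generates a cyclic subgroup ⟨a⟩; distinct elements may generate the same one (a cyclic group of order d has φ(d) generators).
Cyclic subgroups by order — order 1: 1; order 2: 11; order 5: 1; order 10: 1.
Total: 14.

14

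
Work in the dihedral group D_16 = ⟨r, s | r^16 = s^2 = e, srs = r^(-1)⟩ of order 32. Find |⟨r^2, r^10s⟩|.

16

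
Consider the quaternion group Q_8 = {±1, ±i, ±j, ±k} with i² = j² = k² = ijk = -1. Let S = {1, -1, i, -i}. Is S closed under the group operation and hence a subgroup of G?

Yes

|S| = 4 divides |G| = 8, consistent with Lagrange.
S contains the identity, every element's inverse is in S, and S is closed under ·: it is a subgroup.
In fact S = ⟨-i⟩.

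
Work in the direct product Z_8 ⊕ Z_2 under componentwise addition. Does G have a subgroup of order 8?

Yes

8 | 16. A subgroup of order 8 is {(0,0), (0,1), (2,0), (2,1), (4,0), (4,1), (6,0), (6,1)}.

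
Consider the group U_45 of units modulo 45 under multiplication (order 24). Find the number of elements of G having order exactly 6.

6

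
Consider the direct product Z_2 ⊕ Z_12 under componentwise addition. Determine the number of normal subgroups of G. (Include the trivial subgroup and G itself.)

16

G is abelian, so every subgroup is normal.
G has 16 subgroups in total, hence 16 normal subgroups.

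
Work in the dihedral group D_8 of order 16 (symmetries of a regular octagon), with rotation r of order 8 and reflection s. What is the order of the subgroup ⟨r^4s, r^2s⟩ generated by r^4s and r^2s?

8

|⟨r^4s⟩| = 2 and |⟨r^2s⟩| = 2, so |H| is a multiple of lcm(2, 2) = 2 and divides |G| = 16.
Closing under the operation: H = {e, r^2, r^4, r^6, s, r^2s, r^4s, r^6s}, so |H| = 8.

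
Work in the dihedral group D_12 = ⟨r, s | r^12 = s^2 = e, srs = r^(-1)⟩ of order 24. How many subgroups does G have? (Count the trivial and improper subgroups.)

34

|G| = 24, so by Lagrange every subgroup order divides 24. Divisors: 1, 2, 3, 4, 6, 8, 12, 24.
Subgroups by order — order 1: 1; order 2: 13; order 3: 1; order 4: 7; order 6: 5; order 8: 3; order 12: 3; order 24: 1.
Total: 1 + 13 + 1 + 7 + 5 + 3 + 3 + 1 = 34.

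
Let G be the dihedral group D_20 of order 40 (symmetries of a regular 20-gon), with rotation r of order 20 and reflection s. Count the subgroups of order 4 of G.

11

|G| = 40 and 4 | 40, so subgroups of order 4 are possible by Lagrange.
The subgroups of order 4 are: {e, r^10, s, r^10s}; {e, r^10, rs, r^11s}; {e, r^10, r^2s, r^12s}; {e, r^10, r^3s, r^13s}; … (11 in all).
So G has 11 subgroups of order 4.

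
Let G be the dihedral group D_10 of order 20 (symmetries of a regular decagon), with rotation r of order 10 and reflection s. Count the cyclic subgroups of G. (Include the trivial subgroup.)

Each element a generates a cyclic subgroup ⟨a⟩; distinct elements may generate the same one (a cyclic group of order d has φ(d) generators).
Cyclic subgroups by order — order 1: 1; order 2: 11; order 5: 1; order 10: 1.
Total: 14.

14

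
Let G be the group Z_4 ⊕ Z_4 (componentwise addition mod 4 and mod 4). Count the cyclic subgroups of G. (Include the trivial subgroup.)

10

Each element a generates a cyclic subgroup ⟨a⟩; distinct elements may generate the same one (a cyclic group of order d has φ(d) generators).
Cyclic subgroups by order — order 1: 1; order 2: 3; order 4: 6.
Total: 10.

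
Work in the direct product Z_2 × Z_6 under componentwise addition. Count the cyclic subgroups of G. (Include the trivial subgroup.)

Each element a generates a cyclic subgroup ⟨a⟩; distinct elements may generate the same one (a cyclic group of order d has φ(d) generators).
Cyclic subgroups by order — order 1: 1; order 2: 3; order 3: 1; order 6: 3.
Total: 8.

8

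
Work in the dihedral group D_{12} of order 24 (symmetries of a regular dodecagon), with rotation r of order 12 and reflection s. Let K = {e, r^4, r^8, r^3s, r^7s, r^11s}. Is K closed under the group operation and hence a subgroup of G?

|K| = 6 divides |G| = 24, consistent with Lagrange.
K contains the identity, every element's inverse is in K, and K is closed under ·: it is a subgroup.

Yes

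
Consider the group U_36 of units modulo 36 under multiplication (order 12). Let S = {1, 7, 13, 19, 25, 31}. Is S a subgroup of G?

|S| = 6 divides |G| = 12, consistent with Lagrange.
S contains the identity, every element's inverse is in S, and S is closed under ·: it is a subgroup.
In fact S = ⟨7⟩.

Yes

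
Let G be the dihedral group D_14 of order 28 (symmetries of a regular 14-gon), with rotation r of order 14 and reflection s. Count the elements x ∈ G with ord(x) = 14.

The elements of order 14 are: r, r^3, r^5, r^9, r^11, r^13.
That's 6.

6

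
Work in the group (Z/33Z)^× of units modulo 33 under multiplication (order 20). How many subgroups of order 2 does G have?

3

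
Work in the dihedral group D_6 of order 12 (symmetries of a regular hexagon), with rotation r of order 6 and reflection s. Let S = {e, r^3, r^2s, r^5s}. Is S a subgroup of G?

|S| = 4 divides |G| = 12, consistent with Lagrange.
S contains the identity, every element's inverse is in S, and S is closed under ·: it is a subgroup.

Yes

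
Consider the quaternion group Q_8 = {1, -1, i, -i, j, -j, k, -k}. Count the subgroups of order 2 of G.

|G| = 8 and 2 | 8, so subgroups of order 2 are possible by Lagrange.
The subgroups of order 2 are: {1, -1}.
So G has 1 subgroup of order 2.

1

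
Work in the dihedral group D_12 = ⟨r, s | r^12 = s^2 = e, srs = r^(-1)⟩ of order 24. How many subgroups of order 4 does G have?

|G| = 24 and 4 | 24, so subgroups of order 4 are possible by Lagrange.
The subgroups of order 4 are: {e, r^6, r^4s, r^10s}; {e, r^6, r^5s, r^11s}; {e, r^6, r^2s, r^8s}; {e, r^3, r^6, r^9}; … (7 in all).
So G has 7 subgroups of order 4.

7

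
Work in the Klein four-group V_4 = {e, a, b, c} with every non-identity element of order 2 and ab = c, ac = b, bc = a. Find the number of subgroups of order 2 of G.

3

|G| = 4 and 2 | 4, so subgroups of order 2 are possible by Lagrange.
The subgroups of order 2 are: {e, a}; {e, b}; {e, c}.
So G has 3 subgroups of order 2.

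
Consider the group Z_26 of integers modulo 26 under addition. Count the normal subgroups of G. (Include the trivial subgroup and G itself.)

G is abelian, so every subgroup is normal.
G has 4 subgroups in total, hence 4 normal subgroups.

4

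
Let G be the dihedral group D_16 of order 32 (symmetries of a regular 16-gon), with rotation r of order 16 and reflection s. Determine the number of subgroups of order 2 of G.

17

|G| = 32 and 2 | 32, so subgroups of order 2 are possible by Lagrange.
The subgroups of order 2 are: {e, r^10s}; {e, r^11s}; {e, r^12s}; {e, r^13s}; … (17 in all).
So G has 17 subgroups of order 2.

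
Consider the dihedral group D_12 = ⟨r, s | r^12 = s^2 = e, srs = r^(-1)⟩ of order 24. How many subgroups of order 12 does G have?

|G| = 24 and 12 | 24, so subgroups of order 12 are possible by Lagrange.
The subgroups of order 12 are: {e, r, r^2, r^3, r^4, r^5, r^6, r^7, r^8, r^9, r^10, r^11}; {e, r^2, r^4, r^6, r^8, r^10, s, r^2s, r^4s, r^6s, r^8s, r^10s}; {e, r^2, r^4, r^6, r^8, r^10, rs, r^3s, r^5s, r^7s, r^9s, r^11s}.
So G has 3 subgroups of order 12.

3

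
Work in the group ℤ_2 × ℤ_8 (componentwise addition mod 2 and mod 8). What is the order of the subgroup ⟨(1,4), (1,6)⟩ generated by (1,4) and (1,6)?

|⟨(1,4)⟩| = 2 and |⟨(1,6)⟩| = 4, so |H| is a multiple of lcm(2, 4) = 4 and divides |G| = 16.
Closing under the operation: H = {(0,0), (0,2), (0,4), (0,6), (1,0), (1,2), (1,4), (1,6)}, so |H| = 8.

8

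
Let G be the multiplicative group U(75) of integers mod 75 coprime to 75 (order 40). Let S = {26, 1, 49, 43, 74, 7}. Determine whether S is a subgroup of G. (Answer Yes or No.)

No

|S| = 6 does not divide |G| = 40, so by Lagrange S is not a subgroup.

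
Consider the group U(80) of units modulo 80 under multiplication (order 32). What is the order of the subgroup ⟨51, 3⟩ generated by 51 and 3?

16

|⟨51⟩| = 4 and |⟨3⟩| = 4, so |H| is a multiple of lcm(4, 4) = 4 and divides |G| = 32.
Closing under the operation: H = {1, 3, 9, 11, 17, 19, 27, 33, 41, 43, 49, 51, 57, 59, 67, 73}, so |H| = 16.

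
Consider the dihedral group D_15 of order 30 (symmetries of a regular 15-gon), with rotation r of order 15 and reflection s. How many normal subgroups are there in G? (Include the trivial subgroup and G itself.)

5

G has 28 subgroups. Checking conjugation-invariance by order — order 1: 1/1 normal; order 2: 0/15 normal; order 3: 1/1 normal; order 5: 1/1 normal; order 6: 0/5 normal; order 10: 0/3 normal; order 15: 1/1 normal; order 30: 1/1 normal.
Total normal subgroups: 5.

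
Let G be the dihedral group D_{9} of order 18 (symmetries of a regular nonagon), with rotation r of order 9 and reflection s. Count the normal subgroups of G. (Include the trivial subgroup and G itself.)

G has 16 subgroups. Checking conjugation-invariance by order — order 1: 1/1 normal; order 2: 0/9 normal; order 3: 1/1 normal; order 6: 0/3 normal; order 9: 1/1 normal; order 18: 1/1 normal.
Total normal subgroups: 4.

4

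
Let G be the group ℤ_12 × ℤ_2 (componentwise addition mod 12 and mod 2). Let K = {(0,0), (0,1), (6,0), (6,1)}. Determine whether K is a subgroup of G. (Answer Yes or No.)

|K| = 4 divides |G| = 24, consistent with Lagrange.
K contains the identity, every element's inverse is in K, and K is closed under +: it is a subgroup.

Yes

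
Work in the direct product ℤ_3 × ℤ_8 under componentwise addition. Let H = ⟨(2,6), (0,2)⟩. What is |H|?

|⟨(2,6)⟩| = 12 and |⟨(0,2)⟩| = 4, so |H| is a multiple of lcm(12, 4) = 12 and divides |G| = 24.
Closing under the operation: H = {(0,0), (0,2), (0,4), (0,6), (1,0), (1,2), (1,4), (1,6), (2,0), (2,2), (2,4), (2,6)}, so |H| = 12.

12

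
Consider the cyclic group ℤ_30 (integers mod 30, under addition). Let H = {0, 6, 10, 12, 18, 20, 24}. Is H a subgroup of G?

|H| = 7 does not divide |G| = 30, so by Lagrange H is not a subgroup.

No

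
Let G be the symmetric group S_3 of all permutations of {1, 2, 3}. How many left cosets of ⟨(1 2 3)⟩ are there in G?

2

|⟨(1 2 3)⟩| = 3 and |G| = 6.
By Lagrange, [G : H] = |G|/|H| = 6/3 = 2.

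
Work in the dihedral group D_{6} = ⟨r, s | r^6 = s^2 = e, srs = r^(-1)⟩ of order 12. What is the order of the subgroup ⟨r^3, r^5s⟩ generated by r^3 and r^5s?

|⟨r^3⟩| = 2 and |⟨r^5s⟩| = 2, so |H| is a multiple of lcm(2, 2) = 2 and divides |G| = 12.
Closing under the operation: H = {e, r^3, r^2s, r^5s}, so |H| = 4.

4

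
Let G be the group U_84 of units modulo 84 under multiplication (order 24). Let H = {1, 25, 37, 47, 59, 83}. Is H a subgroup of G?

|H| = 6 divides |G| = 24, consistent with Lagrange.
H contains the identity, every element's inverse is in H, and H is closed under ·: it is a subgroup.
In fact H = ⟨59⟩.

Yes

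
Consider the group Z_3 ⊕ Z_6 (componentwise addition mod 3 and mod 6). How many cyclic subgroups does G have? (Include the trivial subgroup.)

Each element a generates a cyclic subgroup ⟨a⟩; distinct elements may generate the same one (a cyclic group of order d has φ(d) generators).
Cyclic subgroups by order — order 1: 1; order 2: 1; order 3: 4; order 6: 4.
Total: 10.

10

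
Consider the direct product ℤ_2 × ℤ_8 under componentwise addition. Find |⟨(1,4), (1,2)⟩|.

|⟨(1,4)⟩| = 2 and |⟨(1,2)⟩| = 4, so |H| is a multiple of lcm(2, 4) = 4 and divides |G| = 16.
Closing under the operation: H = {(0,0), (0,2), (0,4), (0,6), (1,0), (1,2), (1,4), (1,6)}, so |H| = 8.

8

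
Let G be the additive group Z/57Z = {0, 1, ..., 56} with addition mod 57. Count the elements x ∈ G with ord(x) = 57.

36

In a cyclic group of order 57, the number of elements of order d (for d | 57) is φ(d).
φ(57) = 36.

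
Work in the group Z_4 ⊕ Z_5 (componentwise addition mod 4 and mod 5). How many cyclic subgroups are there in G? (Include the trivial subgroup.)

6

A cyclic subgroup of order d is generated by each of its φ(d) elements of order d, so the cyclic subgroups of order d number (#elements of order d)/φ(d).
Cyclic subgroups by order — order 1: 1; order 2: 1; order 4: 1; order 5: 1; order 10: 1; order 20: 1.
Total: 6.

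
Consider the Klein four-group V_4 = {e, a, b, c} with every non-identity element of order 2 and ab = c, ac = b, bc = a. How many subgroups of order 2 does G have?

|G| = 4 and 2 | 4, so subgroups of order 2 are possible by Lagrange.
The subgroups of order 2 are: {e, a}; {e, b}; {e, c}.
So G has 3 subgroups of order 2.

3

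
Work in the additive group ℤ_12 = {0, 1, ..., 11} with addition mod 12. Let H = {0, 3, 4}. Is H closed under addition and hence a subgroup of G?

No

3 ∈ H but its inverse 9 ∉ H, so H is not a subgroup.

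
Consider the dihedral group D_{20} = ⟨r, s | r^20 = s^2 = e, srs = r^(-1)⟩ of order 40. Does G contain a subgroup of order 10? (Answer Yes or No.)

Yes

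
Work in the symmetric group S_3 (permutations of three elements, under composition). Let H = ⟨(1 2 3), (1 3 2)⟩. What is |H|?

|⟨(1 2 3)⟩| = 3 and |⟨(1 3 2)⟩| = 3, so |H| is a multiple of lcm(3, 3) = 3 and divides |G| = 6.
Closing under the operation: H = {e, (1 2 3), (1 3 2)}, so |H| = 3.

3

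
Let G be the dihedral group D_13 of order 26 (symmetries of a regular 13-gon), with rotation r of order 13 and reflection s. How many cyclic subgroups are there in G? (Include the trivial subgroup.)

Each element a generates a cyclic subgroup ⟨a⟩; distinct elements may generate the same one (a cyclic group of order d has φ(d) generators).
Cyclic subgroups by order — order 1: 1; order 2: 13; order 13: 1.
Total: 15.

15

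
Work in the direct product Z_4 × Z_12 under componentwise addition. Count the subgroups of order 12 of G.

7

|G| = 48 and 12 | 48, so subgroups of order 12 are possible by Lagrange.
The subgroups of order 12 are: {(0,0), (0,1), (0,2), (0,3), (0,4), (0,5), (0,6), (0,7), (0,8), (0,9), (0,10), (0,11)}; {(0,0), (0,2), (0,4), (0,6), (0,8), (0,10), (2,0), (2,2), (2,4), (2,6), (2,8), (2,10)}; {(0,0), (0,2), (0,4), (0,6), (0,8), (0,10), (2,1), (2,3), (2,5), (2,7), (2,9), (2,11)}; {(0,0), (0,4), (0,8), (1,0), (1,4), (1,8), (2,0), (2,4), (2,8), (3,0), (3,4), (3,8)}; … (7 in all).
So G has 7 subgroups of order 12.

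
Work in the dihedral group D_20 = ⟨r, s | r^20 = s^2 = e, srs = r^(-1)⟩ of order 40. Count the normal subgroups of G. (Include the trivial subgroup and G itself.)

G has 48 subgroups. Checking conjugation-invariance by order — order 1: 1/1 normal; order 2: 1/21 normal; order 4: 1/11 normal; order 5: 1/1 normal; order 8: 0/5 normal; order 10: 1/5 normal; order 20: 3/3 normal; order 40: 1/1 normal.
Total normal subgroups: 9.

9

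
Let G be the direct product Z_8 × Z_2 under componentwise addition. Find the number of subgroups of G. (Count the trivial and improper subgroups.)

11

|G| = 16, so by Lagrange every subgroup order divides 16. Divisors: 1, 2, 4, 8, 16.
Subgroups by order — order 1: 1; order 2: 3; order 4: 3; order 8: 3; order 16: 1.
Total: 1 + 3 + 3 + 3 + 1 = 11.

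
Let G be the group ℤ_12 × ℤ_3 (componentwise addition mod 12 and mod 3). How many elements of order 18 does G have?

An element (a,b) has order lcm(ord(a), ord(b)); count pairs with lcm equal to 18.
Enumerating gives 0 such elements.

0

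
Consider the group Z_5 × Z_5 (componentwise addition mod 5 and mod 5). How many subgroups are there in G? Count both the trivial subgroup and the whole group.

8

|G| = 25, so by Lagrange every subgroup order divides 25. Divisors: 1, 5, 25.
Subgroups by order — order 1: 1; order 5: 6; order 25: 1.
Total: 1 + 6 + 1 = 8.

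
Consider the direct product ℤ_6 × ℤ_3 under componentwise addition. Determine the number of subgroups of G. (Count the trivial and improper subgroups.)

|G| = 18, so by Lagrange every subgroup order divides 18. Divisors: 1, 2, 3, 6, 9, 18.
Subgroups by order — order 1: 1; order 2: 1; order 3: 4; order 6: 4; order 9: 1; order 18: 1.
Total: 1 + 1 + 4 + 4 + 1 + 1 = 12.

12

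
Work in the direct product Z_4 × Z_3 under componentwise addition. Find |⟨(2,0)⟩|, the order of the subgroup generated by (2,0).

The order of (2,0) in Z_4 × Z_3 is lcm(ord(2) in Z_4, ord(0) in Z_3).
ord(2) = 2 and ord(0) = 1, so |⟨(2,0)⟩| = lcm(2, 1) = 2.

2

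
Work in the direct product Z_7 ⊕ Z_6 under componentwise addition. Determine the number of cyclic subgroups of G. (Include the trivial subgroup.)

A cyclic subgroup of order d is generated by each of its φ(d) elements of order d, so the cyclic subgroups of order d number (#elements of order d)/φ(d).
Cyclic subgroups by order — order 1: 1; order 2: 1; order 3: 1; order 6: 1; order 7: 1; order 14: 1; order 21: 1; order 42: 1.
Total: 8.

8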